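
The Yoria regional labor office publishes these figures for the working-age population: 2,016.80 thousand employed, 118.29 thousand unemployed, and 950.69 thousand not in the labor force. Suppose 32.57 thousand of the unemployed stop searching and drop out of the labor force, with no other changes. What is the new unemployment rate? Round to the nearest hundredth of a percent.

Initially, labor force = 2,016.80 + 118.29 = 2,135.09 thousand, so u = 118.29/2,135.09 = 5.54%.
After the change, unemployed and labor force both fall by 32.57 → E = 2,016.80, U = 85.72, labor force = 2,102.52 thousand.
New unemployment rate = 85.72 / 2,102.52 = 4.08%.

New unemployment rate ≈ 4.08%.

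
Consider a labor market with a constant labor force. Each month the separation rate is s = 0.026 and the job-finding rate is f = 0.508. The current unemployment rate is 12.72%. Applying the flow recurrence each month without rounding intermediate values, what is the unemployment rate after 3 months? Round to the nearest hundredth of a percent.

With a fixed labor force, u_{t+1} = u_t + s·(1−u_t) − f·u_t = u_t·(1−s−f) + s.
Here 1−s−f = 0.466 and s = 0.026.
u_1 = 0.127200 × 0.466 + 0.026 = 0.085275.
u_2 = 0.085275 × 0.466 + 0.026 = 0.065738.
u_3 = 0.065738 × 0.466 + 0.026 = 0.056634.

Unemployment rate after three months ≈ 5.66%.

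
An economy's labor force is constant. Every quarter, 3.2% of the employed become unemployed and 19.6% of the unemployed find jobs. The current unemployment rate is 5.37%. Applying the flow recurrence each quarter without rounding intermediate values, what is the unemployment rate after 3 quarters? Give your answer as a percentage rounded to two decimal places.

Unemployment rate after three quarters ≈ 10.05%.

With a fixed labor force, u_{t+1} = u_t + s·(1−u_t) − f·u_t = u_t·(1−s−f) + s.
Here 1−s−f = 0.772 and s = 0.032.
u_1 = 0.053700 × 0.772 + 0.032 = 0.073456.
u_2 = 0.073456 × 0.772 + 0.032 = 0.088708.
u_3 = 0.088708 × 0.772 + 0.032 = 0.100483.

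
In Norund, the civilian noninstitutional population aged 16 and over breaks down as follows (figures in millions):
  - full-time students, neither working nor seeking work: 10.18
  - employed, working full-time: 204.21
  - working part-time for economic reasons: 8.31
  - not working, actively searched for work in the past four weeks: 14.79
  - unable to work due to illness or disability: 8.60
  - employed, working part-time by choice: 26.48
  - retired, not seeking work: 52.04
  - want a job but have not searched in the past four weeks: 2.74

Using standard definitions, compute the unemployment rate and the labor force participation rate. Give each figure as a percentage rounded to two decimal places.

Unemployment rate ≈ 5.83%; labor force participation rate ≈ 77.53%.

Employed = 204.21 + 8.31 + 26.48 = 239.00 million (anyone who worked, including part-time for economic reasons, counts as employed).
Unemployed = 14.79 million.
Labor force = 239.00 + 14.79 = 253.79 million.
Not in labor force = 10.18 + 8.60 + 52.04 + 2.74 = 73.56 million (those not working and not actively searching are outside the labor force — including those who want a job but have given up searching).
Civilian working-age population = 253.79 + 73.56 = 327.35 million.
Unemployment rate = 14.79 / 253.79 = 5.83%.
Labor force participation rate = 253.79 / 327.35 = 77.53%.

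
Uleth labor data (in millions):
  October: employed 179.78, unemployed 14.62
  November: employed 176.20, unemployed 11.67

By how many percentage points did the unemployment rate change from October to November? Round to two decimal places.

The unemployment rate changed by −1.31 percentage points.

October: labor force = 179.78 + 14.62 = 194.40; u = 14.62/194.40 = 7.52%.
November: labor force = 176.20 + 11.67 = 187.87; u = 11.67/187.87 = 6.21%.
Change = 6.21% − 7.52% = −1.31 pp.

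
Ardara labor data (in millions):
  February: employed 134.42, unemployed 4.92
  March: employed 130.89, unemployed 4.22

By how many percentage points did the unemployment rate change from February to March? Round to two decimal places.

February: labor force = 134.42 + 4.92 = 139.34; u = 4.92/139.34 = 3.53%.
March: labor force = 130.89 + 4.22 = 135.11; u = 4.22/135.11 = 3.12%.
Change = 3.12% − 3.53% = −0.41 pp.

The unemployment rate changed by −0.41 percentage points.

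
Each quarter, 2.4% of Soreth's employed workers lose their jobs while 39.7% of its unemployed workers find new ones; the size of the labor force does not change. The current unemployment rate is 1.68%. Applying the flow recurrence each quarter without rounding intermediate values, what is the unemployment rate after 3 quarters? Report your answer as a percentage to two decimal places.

Unemployment rate after three quarters ≈ 4.92%.

With a fixed labor force, u_{t+1} = u_t + s·(1−u_t) − f·u_t = u_t·(1−s−f) + s.
Here 1−s−f = 0.579 and s = 0.024.
u_1 = 0.016800 × 0.579 + 0.024 = 0.033727.
u_2 = 0.033727 × 0.579 + 0.024 = 0.043528.
u_3 = 0.043528 × 0.579 + 0.024 = 0.049203.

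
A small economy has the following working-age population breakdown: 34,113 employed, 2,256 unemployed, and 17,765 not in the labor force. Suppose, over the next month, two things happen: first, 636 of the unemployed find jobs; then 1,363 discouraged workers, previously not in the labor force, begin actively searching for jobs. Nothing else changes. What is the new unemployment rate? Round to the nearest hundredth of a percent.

New unemployment rate ≈ 7.91%.

Initially, labor force = 34,113 + 2,256 = 36,369, so u = 2,256/36,369 = 6.20%.
After the first change, unemployed falls and employed rises by 636; labor force unchanged → E = 34,749, U = 1,620, labor force = 36,369.
After the second change, unemployed and labor force both rise by 1,363 → E = 34,749, U = 2,983, labor force = 37,732.
New unemployment rate = 2,983 / 37,732 = 7.91%.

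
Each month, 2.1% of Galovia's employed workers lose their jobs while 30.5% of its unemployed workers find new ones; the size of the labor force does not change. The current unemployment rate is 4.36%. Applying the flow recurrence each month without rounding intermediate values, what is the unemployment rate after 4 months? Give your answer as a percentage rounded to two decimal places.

Unemployment rate after four months ≈ 6.01%.

With a fixed labor force, u_{t+1} = u_t + s·(1−u_t) − f·u_t = u_t·(1−s−f) + s.
Here 1−s−f = 0.674 and s = 0.021.
u_1 = 0.043600 × 0.674 + 0.021 = 0.050386.
u_2 = 0.050386 × 0.674 + 0.021 = 0.054960.
u_3 = 0.054960 × 0.674 + 0.021 = 0.058043.
u_4 = 0.058043 × 0.674 + 0.021 = 0.060121.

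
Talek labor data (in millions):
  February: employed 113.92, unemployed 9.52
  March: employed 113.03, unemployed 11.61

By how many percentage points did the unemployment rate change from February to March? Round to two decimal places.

The unemployment rate changed by +1.60 percentage points.

February: labor force = 113.92 + 9.52 = 123.44; u = 9.52/123.44 = 7.71%.
March: labor force = 113.03 + 11.61 = 124.64; u = 11.61/124.64 = 9.31%.
Change = 9.31% − 7.71% = +1.60 pp.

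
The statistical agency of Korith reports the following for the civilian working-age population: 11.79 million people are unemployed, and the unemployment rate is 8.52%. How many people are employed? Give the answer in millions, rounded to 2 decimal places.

About 126.59 million are employed.

Labor force = U / u = 11.79 / 0.0852 ≈ 138.38 million.
Employed = labor force − unemployed = 138.38 − 11.79 = 126.59 million.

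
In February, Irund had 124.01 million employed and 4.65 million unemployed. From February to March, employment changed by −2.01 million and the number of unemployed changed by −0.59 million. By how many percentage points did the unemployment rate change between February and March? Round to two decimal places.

February: labor force = 124.01 + 4.65 = 128.66; u = 4.65/128.66 = 3.61%.
March: labor force = 122.00 + 4.06 = 126.06; u = 4.06/126.06 = 3.22%.
Change = 3.22% − 3.61% = −0.39 pp.

The unemployment rate changed by −0.39 percentage points.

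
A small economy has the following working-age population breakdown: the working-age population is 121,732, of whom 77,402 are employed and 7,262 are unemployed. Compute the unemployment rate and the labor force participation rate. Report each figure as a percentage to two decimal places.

Unemployment rate ≈ 8.58%; labor force participation rate ≈ 69.55%.

Labor force = employed + unemployed = 77,402 + 7,262 = 84,664.
Unemployment rate = 7,262 / 84,664 = 8.58%.
Labor force participation rate = 84,664 / 121,732 = 69.55%.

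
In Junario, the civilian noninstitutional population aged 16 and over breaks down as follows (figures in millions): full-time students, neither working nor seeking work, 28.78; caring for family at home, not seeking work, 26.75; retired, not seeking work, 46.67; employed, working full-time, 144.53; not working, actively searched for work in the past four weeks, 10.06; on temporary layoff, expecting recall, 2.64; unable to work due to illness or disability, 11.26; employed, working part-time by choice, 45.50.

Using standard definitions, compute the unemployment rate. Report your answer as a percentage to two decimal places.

Employed = 144.53 + 45.50 = 190.03 million.
Unemployed = 10.06 + 2.64 = 12.70 million (jobless and actively searching, or on temporary layoff).
Labor force = 190.03 + 12.70 = 202.73 million.
Unemployment rate = 12.70 / 202.73 = 6.26%.

Unemployment rate ≈ 6.26%.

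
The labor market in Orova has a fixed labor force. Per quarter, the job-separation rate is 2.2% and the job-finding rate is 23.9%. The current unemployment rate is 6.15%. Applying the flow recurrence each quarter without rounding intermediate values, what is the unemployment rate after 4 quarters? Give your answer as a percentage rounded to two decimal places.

Unemployment rate after four quarters ≈ 7.75%.

With a fixed labor force, u_{t+1} = u_t + s·(1−u_t) − f·u_t = u_t·(1−s−f) + s.
Here 1−s−f = 0.739 and s = 0.022.
u_1 = 0.061500 × 0.739 + 0.022 = 0.067448.
u_2 = 0.067448 × 0.739 + 0.022 = 0.071844.
u_3 = 0.071844 × 0.739 + 0.022 = 0.075093.
u_4 = 0.075093 × 0.739 + 0.022 = 0.077494.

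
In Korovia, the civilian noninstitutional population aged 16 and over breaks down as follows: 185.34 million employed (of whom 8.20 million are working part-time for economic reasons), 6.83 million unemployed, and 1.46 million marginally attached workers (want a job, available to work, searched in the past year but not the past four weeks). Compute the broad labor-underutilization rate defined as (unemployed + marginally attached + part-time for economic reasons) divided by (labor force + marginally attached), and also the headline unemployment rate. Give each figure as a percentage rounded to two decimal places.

Broad underutilization rate ≈ 8.52%; headline unemployment rate ≈ 3.55%.

Labor force = 185.34 + 6.83 = 192.17 million.
Numerator = 6.83 + 1.46 + 8.20 = 16.49 million.
Denominator = 192.17 + 1.46 = 193.63 million.
Broad rate = 16.49 / 193.63 = 8.52%.
Headline unemployment rate = 6.83 / 192.17 = 3.55%.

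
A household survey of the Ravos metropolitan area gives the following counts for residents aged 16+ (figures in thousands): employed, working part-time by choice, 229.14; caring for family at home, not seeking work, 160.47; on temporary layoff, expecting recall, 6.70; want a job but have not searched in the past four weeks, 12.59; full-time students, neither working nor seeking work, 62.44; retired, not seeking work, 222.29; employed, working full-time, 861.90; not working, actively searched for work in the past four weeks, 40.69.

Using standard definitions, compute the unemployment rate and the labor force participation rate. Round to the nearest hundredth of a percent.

Employed = 229.14 + 861.90 = 1,091.04 thousand.
Unemployed = 6.70 + 40.69 = 47.39 thousand (jobless and actively searching, or on temporary layoff).
Labor force = 1,091.04 + 47.39 = 1,138.43 thousand.
Not in labor force = 160.47 + 12.59 + 62.44 + 222.29 = 457.79 thousand (those not working and not actively searching are outside the labor force — including those who want a job but have given up searching).
Civilian working-age population = 1,138.43 + 457.79 = 1,596.22 thousand.
Unemployment rate = 47.39 / 1,138.43 = 4.16%.
Labor force participation rate = 1,138.43 / 1,596.22 = 71.32%.

Unemployment rate ≈ 4.16%; labor force participation rate ≈ 71.32%.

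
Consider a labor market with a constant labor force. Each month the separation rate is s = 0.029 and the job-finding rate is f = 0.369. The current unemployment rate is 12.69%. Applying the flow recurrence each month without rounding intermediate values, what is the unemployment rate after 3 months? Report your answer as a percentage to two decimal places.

Unemployment rate after three months ≈ 8.47%.

With a fixed labor force, u_{t+1} = u_t + s·(1−u_t) − f·u_t = u_t·(1−s−f) + s.
Here 1−s−f = 0.602 and s = 0.029.
u_1 = 0.126900 × 0.602 + 0.029 = 0.105394.
u_2 = 0.105394 × 0.602 + 0.029 = 0.092447.
u_3 = 0.092447 × 0.602 + 0.029 = 0.084653.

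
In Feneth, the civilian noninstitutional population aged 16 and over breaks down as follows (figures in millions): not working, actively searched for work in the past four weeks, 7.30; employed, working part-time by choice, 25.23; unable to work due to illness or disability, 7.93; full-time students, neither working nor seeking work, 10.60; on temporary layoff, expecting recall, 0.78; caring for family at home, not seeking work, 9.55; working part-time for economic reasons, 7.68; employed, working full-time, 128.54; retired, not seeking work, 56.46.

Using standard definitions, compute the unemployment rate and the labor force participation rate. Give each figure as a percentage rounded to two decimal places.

Employed = 25.23 + 7.68 + 128.54 = 161.45 million (anyone who worked, including part-time for economic reasons, counts as employed).
Unemployed = 7.30 + 0.78 = 8.08 million (jobless and actively searching, or on temporary layoff).
Labor force = 161.45 + 8.08 = 169.53 million.
Not in labor force = 7.93 + 10.60 + 9.55 + 56.46 = 84.54 million (those not working and not actively searching are outside the labor force).
Civilian working-age population = 169.53 + 84.54 = 254.07 million.
Unemployment rate = 8.08 / 169.53 = 4.77%.
Labor force participation rate = 169.53 / 254.07 = 66.73%.

Unemployment rate ≈ 4.77%; labor force participation rate ≈ 66.73%.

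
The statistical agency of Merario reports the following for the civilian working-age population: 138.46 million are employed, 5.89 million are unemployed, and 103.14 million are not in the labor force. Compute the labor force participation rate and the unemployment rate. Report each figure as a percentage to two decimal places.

Labor force = employed + unemployed = 138.46 + 5.89 = 144.35 million.
Working-age population = 144.35 + 103.14 = 247.49 million.
Unemployment rate = 5.89 / 144.35 = 4.08%.
Labor force participation rate = 144.35 / 247.49 = 58.33%.

Labor force participation rate ≈ 58.33%; unemployment rate ≈ 4.08%.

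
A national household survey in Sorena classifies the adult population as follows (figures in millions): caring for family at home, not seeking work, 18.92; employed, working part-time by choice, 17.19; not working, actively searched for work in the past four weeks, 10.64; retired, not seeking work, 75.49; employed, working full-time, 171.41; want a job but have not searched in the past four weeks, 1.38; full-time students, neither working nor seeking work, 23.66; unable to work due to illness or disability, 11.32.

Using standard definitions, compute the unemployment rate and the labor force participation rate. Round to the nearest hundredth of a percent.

Unemployment rate ≈ 5.34%; labor force participation rate ≈ 60.37%.

Employed = 17.19 + 171.41 = 188.60 million.
Unemployed = 10.64 million.
Labor force = 188.60 + 10.64 = 199.24 million.
Not in labor force = 18.92 + 75.49 + 1.38 + 23.66 + 11.32 = 130.77 million (those not working and not actively searching are outside the labor force — including those who want a job but have given up searching).
Civilian working-age population = 199.24 + 130.77 = 330.01 million.
Unemployment rate = 10.64 / 199.24 = 5.34%.
Labor force participation rate = 199.24 / 330.01 = 60.37%.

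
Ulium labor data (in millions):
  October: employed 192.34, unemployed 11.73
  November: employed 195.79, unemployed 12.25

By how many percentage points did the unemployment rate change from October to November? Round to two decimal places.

The unemployment rate changed by +0.14 percentage points.

October: labor force = 192.34 + 11.73 = 204.07; u = 11.73/204.07 = 5.75%.
November: labor force = 195.79 + 12.25 = 208.04; u = 12.25/208.04 = 5.89%.
Change = 5.89% − 5.75% = +0.14 pp.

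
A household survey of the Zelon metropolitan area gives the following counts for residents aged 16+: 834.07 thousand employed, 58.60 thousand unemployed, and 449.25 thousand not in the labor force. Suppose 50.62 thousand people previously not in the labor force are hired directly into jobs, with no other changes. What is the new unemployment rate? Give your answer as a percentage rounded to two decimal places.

New unemployment rate ≈ 6.21%.

Initially, labor force = 834.07 + 58.60 = 892.67 thousand, so u = 58.60/892.67 = 6.56%.
After the change, employed and labor force both rise by 50.62; unemployed unchanged → E = 884.69, U = 58.60, labor force = 943.29 thousand.
New unemployment rate = 58.60 / 943.29 = 6.21%.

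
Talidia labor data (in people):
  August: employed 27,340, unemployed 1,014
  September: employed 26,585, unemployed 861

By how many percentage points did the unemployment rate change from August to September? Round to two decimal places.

The unemployment rate changed by −0.44 percentage points.

August: labor force = 27,340 + 1,014 = 28,354; u = 1,014/28,354 = 3.58%.
September: labor force = 26,585 + 861 = 27,446; u = 861/27,446 = 3.14%.
Change = 3.14% − 3.58% = −0.44 pp.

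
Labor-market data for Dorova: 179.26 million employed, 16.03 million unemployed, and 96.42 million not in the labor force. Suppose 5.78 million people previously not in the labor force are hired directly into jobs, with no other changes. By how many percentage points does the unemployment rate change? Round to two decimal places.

The unemployment rate changes by −0.24 percentage points.

Initially, labor force = 179.26 + 16.03 = 195.29 million, so u = 16.03/195.29 = 8.21%.
After the change, employed and labor force both rise by 5.78; unemployed unchanged → E = 185.04, U = 16.03, labor force = 201.07 million.
New unemployment rate = 16.03 / 201.07 = 7.97%.
Change = 7.97% − 8.21% = −0.24 percentage points.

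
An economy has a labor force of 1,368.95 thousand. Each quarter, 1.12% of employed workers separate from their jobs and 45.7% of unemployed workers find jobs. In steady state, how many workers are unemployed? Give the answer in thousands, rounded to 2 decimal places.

Steady-state unemployment rate u* = s/(s+f) = 1.12/(1.12+45.7) = 0.023921.
Unemployed = u* × labor force = 0.023921 × 1,368.95 ≈ 32.75 thousand.

About 32.75 thousand are unemployed in steady state.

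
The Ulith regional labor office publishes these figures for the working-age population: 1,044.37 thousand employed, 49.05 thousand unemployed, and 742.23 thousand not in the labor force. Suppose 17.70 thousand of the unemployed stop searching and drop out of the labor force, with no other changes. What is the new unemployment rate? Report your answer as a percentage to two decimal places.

New unemployment rate ≈ 2.91%.

Initially, labor force = 1,044.37 + 49.05 = 1,093.42 thousand, so u = 49.05/1,093.42 = 4.49%.
After the change, unemployed and labor force both fall by 17.70 → E = 1,044.37, U = 31.35, labor force = 1,075.72 thousand.
New unemployment rate = 31.35 / 1,075.72 = 2.91%.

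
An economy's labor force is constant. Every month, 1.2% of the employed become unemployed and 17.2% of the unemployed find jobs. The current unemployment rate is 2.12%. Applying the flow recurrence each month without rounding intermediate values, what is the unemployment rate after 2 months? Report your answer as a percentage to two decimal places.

With a fixed labor force, u_{t+1} = u_t + s·(1−u_t) − f·u_t = u_t·(1−s−f) + s.
Here 1−s−f = 0.816 and s = 0.012.
u_1 = 0.021200 × 0.816 + 0.012 = 0.029299.
u_2 = 0.029299 × 0.816 + 0.012 = 0.035908.

Unemployment rate after two months ≈ 3.59%.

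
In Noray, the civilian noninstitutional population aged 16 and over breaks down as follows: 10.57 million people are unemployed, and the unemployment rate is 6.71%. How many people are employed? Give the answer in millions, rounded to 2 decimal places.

About 146.96 million are employed.

Labor force = U / u = 10.57 / 0.0671 ≈ 157.53 million.
Employed = labor force − unemployed = 157.53 − 10.57 = 146.96 million.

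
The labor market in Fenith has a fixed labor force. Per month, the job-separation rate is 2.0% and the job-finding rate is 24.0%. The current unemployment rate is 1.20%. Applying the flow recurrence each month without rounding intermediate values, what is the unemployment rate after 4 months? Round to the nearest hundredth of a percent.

Unemployment rate after four months ≈ 5.75%.

With a fixed labor force, u_{t+1} = u_t + s·(1−u_t) − f·u_t = u_t·(1−s−f) + s.
Here 1−s−f = 0.740 and s = 0.020.
u_1 = 0.012000 × 0.740 + 0.020 = 0.028880.
u_2 = 0.028880 × 0.740 + 0.020 = 0.041371.
u_3 = 0.041371 × 0.740 + 0.020 = 0.050615.
u_4 = 0.050615 × 0.740 + 0.020 = 0.057455.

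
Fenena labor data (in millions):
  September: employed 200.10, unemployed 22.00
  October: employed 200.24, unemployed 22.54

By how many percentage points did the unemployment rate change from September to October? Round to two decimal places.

September: labor force = 200.10 + 22.00 = 222.10; u = 22.00/222.10 = 9.91%.
October: labor force = 200.24 + 22.54 = 222.78; u = 22.54/222.78 = 10.12%.
Change = 10.12% − 9.91% = +0.21 pp.

The unemployment rate changed by +0.21 percentage points.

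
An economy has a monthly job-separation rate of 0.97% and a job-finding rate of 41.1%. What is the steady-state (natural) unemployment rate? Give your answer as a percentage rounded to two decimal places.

Steady-state unemployment rate ≈ 2.31%.

At steady state the flows balance: s·E = f·U, so U/(E+U) = s/(s+f).
u* = 0.97 / (0.97 + 41.1) = 0.97 / 42.07 = 2.31%.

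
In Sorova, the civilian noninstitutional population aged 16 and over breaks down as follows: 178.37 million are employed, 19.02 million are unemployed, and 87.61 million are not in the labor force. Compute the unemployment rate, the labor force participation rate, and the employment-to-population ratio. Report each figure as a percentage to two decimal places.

Labor force = employed + unemployed = 178.37 + 19.02 = 197.39 million.
Working-age population = 197.39 + 87.61 = 285.00 million.
Unemployment rate = 19.02 / 197.39 = 9.64%.
Labor force participation rate = 197.39 / 285.00 = 69.26%.
Employment-population ratio = 178.37 / 285.00 = 62.59%.

Unemployment rate ≈ 9.64%; labor force participation rate ≈ 69.26%; employment-population ratio ≈ 62.59%.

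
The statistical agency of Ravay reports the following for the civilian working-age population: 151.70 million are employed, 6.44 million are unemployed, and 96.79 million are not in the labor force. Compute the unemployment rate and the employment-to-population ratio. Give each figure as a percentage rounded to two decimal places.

Labor force = employed + unemployed = 151.70 + 6.44 = 158.14 million.
Working-age population = 158.14 + 96.79 = 254.93 million.
Unemployment rate = 6.44 / 158.14 = 4.07%.
Employment-population ratio = 151.70 / 254.93 = 59.51%.

Unemployment rate ≈ 4.07%; employment-population ratio ≈ 59.51%.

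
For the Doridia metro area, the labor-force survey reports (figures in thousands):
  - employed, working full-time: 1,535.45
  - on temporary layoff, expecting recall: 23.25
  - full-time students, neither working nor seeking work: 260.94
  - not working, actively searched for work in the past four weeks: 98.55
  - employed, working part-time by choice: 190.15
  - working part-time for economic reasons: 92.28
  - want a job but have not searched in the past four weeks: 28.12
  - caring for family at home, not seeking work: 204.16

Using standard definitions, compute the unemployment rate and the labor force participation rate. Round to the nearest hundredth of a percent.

Unemployment rate ≈ 6.28%; labor force participation rate ≈ 79.73%.

Employed = 1,535.45 + 190.15 + 92.28 = 1,817.88 thousand (anyone who worked, including part-time for economic reasons, counts as employed).
Unemployed = 23.25 + 98.55 = 121.80 thousand (jobless and actively searching, or on temporary layoff).
Labor force = 1,817.88 + 121.80 = 1,939.68 thousand.
Not in labor force = 260.94 + 28.12 + 204.16 = 493.22 thousand (those not working and not actively searching are outside the labor force — including those who want a job but have given up searching).
Civilian working-age population = 1,939.68 + 493.22 = 2,432.90 thousand.
Unemployment rate = 121.80 / 1,939.68 = 6.28%.
Labor force participation rate = 1,939.68 / 2,432.90 = 79.73%.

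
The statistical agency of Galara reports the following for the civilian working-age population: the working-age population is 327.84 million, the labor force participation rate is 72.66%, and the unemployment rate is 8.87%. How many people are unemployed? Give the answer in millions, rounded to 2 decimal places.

Labor force = 0.7266 × 327.84 = 238.21 million.
Unemployed = 0.0887 × 238.21 ≈ 21.13 million.

About 21.13 million are unemployed.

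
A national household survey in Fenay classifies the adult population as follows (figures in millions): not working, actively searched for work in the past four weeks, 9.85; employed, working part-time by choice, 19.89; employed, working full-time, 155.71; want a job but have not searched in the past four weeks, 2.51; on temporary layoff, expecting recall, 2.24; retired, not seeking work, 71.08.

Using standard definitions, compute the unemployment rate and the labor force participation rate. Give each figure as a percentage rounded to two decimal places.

Unemployment rate ≈ 6.44%; labor force participation rate ≈ 71.83%.

Employed = 19.89 + 155.71 = 175.60 million.
Unemployed = 9.85 + 2.24 = 12.09 million (jobless and actively searching, or on temporary layoff).
Labor force = 175.60 + 12.09 = 187.69 million.
Not in labor force = 2.51 + 71.08 = 73.59 million (those not working and not actively searching are outside the labor force — including those who want a job but have given up searching).
Civilian working-age population = 187.69 + 73.59 = 261.28 million.
Unemployment rate = 12.09 / 187.69 = 6.44%.
Labor force participation rate = 187.69 / 261.28 = 71.83%.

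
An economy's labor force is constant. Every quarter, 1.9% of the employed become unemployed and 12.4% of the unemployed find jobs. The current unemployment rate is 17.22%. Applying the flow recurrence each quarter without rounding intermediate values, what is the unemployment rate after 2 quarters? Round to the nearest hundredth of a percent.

Unemployment rate after two quarters ≈ 16.18%.

With a fixed labor force, u_{t+1} = u_t + s·(1−u_t) − f·u_t = u_t·(1−s−f) + s.
Here 1−s−f = 0.857 and s = 0.019.
u_1 = 0.172200 × 0.857 + 0.019 = 0.166575.
u_2 = 0.166575 × 0.857 + 0.019 = 0.161755.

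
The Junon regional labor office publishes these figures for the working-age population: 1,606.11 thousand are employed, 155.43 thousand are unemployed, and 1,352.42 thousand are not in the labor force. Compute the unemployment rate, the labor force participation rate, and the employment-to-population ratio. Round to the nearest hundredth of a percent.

Labor force = employed + unemployed = 1,606.11 + 155.43 = 1,761.54 thousand.
Working-age population = 1,761.54 + 1,352.42 = 3,113.96 thousand.
Unemployment rate = 155.43 / 1,761.54 = 8.82%.
Labor force participation rate = 1,761.54 / 3,113.96 = 56.57%.
Employment-population ratio = 1,606.11 / 3,113.96 = 51.58%.

Unemployment rate ≈ 8.82%; labor force participation rate ≈ 56.57%; employment-population ratio ≈ 51.58%.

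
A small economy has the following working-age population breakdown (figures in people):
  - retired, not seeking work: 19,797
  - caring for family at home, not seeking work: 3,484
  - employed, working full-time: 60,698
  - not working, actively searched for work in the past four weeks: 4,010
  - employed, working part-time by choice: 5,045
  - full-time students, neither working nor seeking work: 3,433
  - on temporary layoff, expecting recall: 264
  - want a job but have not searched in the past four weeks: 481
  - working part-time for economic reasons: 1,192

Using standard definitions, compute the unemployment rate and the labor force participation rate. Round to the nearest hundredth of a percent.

Employed = 60,698 + 5,045 + 1,192 = 66,935 (anyone who worked, including part-time for economic reasons, counts as employed).
Unemployed = 4,010 + 264 = 4,274 (jobless and actively searching, or on temporary layoff).
Labor force = 66,935 + 4,274 = 71,209.
Not in labor force = 19,797 + 3,484 + 3,433 + 481 = 27,195 (those not working and not actively searching are outside the labor force — including those who want a job but have given up searching).
Civilian working-age population = 71,209 + 27,195 = 98,404.
Unemployment rate = 4,274 / 71,209 = 6.00%.
Labor force participation rate = 71,209 / 98,404 = 72.36%.

Unemployment rate ≈ 6.00%; labor force participation rate ≈ 72.36%.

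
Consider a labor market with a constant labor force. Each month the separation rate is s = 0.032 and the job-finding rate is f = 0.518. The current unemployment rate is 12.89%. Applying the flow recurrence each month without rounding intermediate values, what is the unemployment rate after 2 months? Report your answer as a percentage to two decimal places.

Unemployment rate after two months ≈ 7.25%.

With a fixed labor force, u_{t+1} = u_t + s·(1−u_t) − f·u_t = u_t·(1−s−f) + s.
Here 1−s−f = 0.450 and s = 0.032.
u_1 = 0.128900 × 0.450 + 0.032 = 0.090005.
u_2 = 0.090005 × 0.450 + 0.032 = 0.072502.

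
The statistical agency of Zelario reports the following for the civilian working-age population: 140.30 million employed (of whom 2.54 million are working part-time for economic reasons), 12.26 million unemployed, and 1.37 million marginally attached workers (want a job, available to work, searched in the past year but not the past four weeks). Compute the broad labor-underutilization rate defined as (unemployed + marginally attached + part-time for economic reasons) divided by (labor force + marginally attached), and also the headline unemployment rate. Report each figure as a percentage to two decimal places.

Labor force = 140.30 + 12.26 = 152.56 million.
Numerator = 12.26 + 1.37 + 2.54 = 16.17 million.
Denominator = 152.56 + 1.37 = 153.93 million.
Broad rate = 16.17 / 153.93 = 10.50%.
Headline unemployment rate = 12.26 / 152.56 = 8.04%.

Broad underutilization rate ≈ 10.50%; headline unemployment rate ≈ 8.04%.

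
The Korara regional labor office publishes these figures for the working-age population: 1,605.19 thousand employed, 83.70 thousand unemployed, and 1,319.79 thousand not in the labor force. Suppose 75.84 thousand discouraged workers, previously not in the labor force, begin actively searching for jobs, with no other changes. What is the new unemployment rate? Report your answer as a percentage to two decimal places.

Initially, labor force = 1,605.19 + 83.70 = 1,688.89 thousand, so u = 83.70/1,688.89 = 4.96%.
After the change, unemployed and labor force both rise by 75.84 → E = 1,605.19, U = 159.54, labor force = 1,764.73 thousand.
New unemployment rate = 159.54 / 1,764.73 = 9.04%.

New unemployment rate ≈ 9.04%.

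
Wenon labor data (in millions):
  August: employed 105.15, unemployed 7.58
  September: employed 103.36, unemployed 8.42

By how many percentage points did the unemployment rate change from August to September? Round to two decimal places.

The unemployment rate changed by +0.81 percentage points.

August: labor force = 105.15 + 7.58 = 112.73; u = 7.58/112.73 = 6.72%.
September: labor force = 103.36 + 8.42 = 111.78; u = 8.42/111.78 = 7.53%.
Change = 7.53% − 6.72% = +0.81 pp.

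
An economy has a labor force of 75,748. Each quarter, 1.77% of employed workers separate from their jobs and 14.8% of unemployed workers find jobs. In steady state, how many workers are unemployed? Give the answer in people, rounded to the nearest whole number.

Steady-state unemployment rate u* = s/(s+f) = 1.77/(1.77+14.8) = 0.106820.
Unemployed = u* × labor force = 0.106820 × 75,748 ≈ 8,091.

About 8,091 are unemployed in steady state.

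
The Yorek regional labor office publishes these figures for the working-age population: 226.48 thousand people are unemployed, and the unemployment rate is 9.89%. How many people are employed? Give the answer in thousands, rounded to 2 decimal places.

Labor force = U / u = 226.48 / 0.0989 ≈ 2,289.99 thousand.
Employed = labor force − unemployed = 2,289.99 − 226.48 = 2,063.51 thousand.

About 2,063.51 thousand are employed.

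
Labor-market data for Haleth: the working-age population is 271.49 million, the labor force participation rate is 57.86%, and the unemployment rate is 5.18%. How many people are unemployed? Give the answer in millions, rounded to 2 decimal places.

About 8.14 million are unemployed.

Labor force = 0.5786 × 271.49 = 157.08 million.
Unemployed = 0.0518 × 157.08 ≈ 8.14 million.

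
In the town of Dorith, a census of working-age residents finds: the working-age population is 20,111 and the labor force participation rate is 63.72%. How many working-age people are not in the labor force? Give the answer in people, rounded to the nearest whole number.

About 7,296 are not in the labor force.

Share not in the labor force = 1 − 0.6372 = 0.3628.
Not in labor force = 0.3628 × 20,111 ≈ 7,296.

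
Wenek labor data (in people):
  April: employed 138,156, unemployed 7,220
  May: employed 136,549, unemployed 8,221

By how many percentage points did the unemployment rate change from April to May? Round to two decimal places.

The unemployment rate changed by +0.71 percentage points.

April: labor force = 138,156 + 7,220 = 145,376; u = 7,220/145,376 = 4.97%.
May: labor force = 136,549 + 8,221 = 144,770; u = 8,221/144,770 = 5.68%.
Change = 5.68% − 4.97% = +0.71 pp.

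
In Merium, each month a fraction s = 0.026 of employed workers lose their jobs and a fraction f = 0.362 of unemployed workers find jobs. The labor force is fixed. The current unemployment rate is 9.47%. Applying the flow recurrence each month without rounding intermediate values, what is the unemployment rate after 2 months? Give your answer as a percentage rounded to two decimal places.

Unemployment rate after two months ≈ 7.74%.

With a fixed labor force, u_{t+1} = u_t + s·(1−u_t) − f·u_t = u_t·(1−s−f) + s.
Here 1−s−f = 0.612 and s = 0.026.
u_1 = 0.094700 × 0.612 + 0.026 = 0.083956.
u_2 = 0.083956 × 0.612 + 0.026 = 0.077381.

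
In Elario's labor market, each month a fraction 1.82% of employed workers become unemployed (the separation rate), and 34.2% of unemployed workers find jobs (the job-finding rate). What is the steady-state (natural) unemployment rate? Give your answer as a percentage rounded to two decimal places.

Steady-state unemployment rate ≈ 5.05%.

At steady state the flows balance: s·E = f·U, so U/(E+U) = s/(s+f).
u* = 1.82 / (1.82 + 34.2) = 1.82 / 36.02 = 5.05%.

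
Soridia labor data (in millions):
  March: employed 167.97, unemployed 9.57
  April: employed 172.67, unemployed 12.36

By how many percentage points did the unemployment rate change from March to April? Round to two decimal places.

The unemployment rate changed by +1.29 percentage points.

March: labor force = 167.97 + 9.57 = 177.54; u = 9.57/177.54 = 5.39%.
April: labor force = 172.67 + 12.36 = 185.03; u = 12.36/185.03 = 6.68%.
Change = 6.68% − 5.39% = +1.29 pp.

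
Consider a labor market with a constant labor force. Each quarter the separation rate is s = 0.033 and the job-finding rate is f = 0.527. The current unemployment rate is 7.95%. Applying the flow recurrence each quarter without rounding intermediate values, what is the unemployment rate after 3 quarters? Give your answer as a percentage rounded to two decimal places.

With a fixed labor force, u_{t+1} = u_t + s·(1−u_t) − f·u_t = u_t·(1−s−f) + s.
Here 1−s−f = 0.440 and s = 0.033.
u_1 = 0.079500 × 0.440 + 0.033 = 0.067980.
u_2 = 0.067980 × 0.440 + 0.033 = 0.062911.
u_3 = 0.062911 × 0.440 + 0.033 = 0.060681.

Unemployment rate after three quarters ≈ 6.07%.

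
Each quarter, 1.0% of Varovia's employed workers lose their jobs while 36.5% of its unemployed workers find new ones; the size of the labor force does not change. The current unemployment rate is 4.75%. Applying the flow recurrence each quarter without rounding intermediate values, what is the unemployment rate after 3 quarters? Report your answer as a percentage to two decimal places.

Unemployment rate after three quarters ≈ 3.18%.

With a fixed labor force, u_{t+1} = u_t + s·(1−u_t) − f·u_t = u_t·(1−s−f) + s.
Here 1−s−f = 0.625 and s = 0.010.
u_1 = 0.047500 × 0.625 + 0.010 = 0.039688.
u_2 = 0.039688 × 0.625 + 0.010 = 0.034805.
u_3 = 0.034805 × 0.625 + 0.010 = 0.031753.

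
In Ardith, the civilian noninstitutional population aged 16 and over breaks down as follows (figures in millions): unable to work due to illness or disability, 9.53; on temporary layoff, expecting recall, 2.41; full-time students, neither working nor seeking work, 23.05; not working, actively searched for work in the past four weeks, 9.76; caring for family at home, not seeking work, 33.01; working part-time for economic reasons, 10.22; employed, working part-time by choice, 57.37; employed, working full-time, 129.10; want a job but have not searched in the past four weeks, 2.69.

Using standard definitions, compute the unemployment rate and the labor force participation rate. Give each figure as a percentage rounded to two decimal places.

Unemployment rate ≈ 5.83%; labor force participation rate ≈ 75.36%.

Employed = 10.22 + 57.37 + 129.10 = 196.69 million (anyone who worked, including part-time for economic reasons, counts as employed).
Unemployed = 2.41 + 9.76 = 12.17 million (jobless and actively searching, or on temporary layoff).
Labor force = 196.69 + 12.17 = 208.86 million.
Not in labor force = 9.53 + 23.05 + 33.01 + 2.69 = 68.28 million (those not working and not actively searching are outside the labor force — including those who want a job but have given up searching).
Civilian working-age population = 208.86 + 68.28 = 277.14 million.
Unemployment rate = 12.17 / 208.86 = 5.83%.
Labor force participation rate = 208.86 / 277.14 = 75.36%.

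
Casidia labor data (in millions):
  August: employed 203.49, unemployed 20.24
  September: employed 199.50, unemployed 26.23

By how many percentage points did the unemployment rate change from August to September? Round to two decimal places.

The unemployment rate changed by +2.57 percentage points.

August: labor force = 203.49 + 20.24 = 223.73; u = 20.24/223.73 = 9.05%.
September: labor force = 199.50 + 26.23 = 225.73; u = 26.23/225.73 = 11.62%.
Change = 11.62% − 9.05% = +2.57 pp.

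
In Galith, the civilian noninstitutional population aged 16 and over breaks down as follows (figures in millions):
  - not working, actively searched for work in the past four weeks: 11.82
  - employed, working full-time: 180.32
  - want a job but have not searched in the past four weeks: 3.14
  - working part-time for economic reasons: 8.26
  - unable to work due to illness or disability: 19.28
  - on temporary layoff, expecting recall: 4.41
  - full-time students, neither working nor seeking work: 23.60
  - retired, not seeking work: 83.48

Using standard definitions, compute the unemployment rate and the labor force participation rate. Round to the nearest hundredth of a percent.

Employed = 180.32 + 8.26 = 188.58 million (anyone who worked, including part-time for economic reasons, counts as employed).
Unemployed = 11.82 + 4.41 = 16.23 million (jobless and actively searching, or on temporary layoff).
Labor force = 188.58 + 16.23 = 204.81 million.
Not in labor force = 3.14 + 19.28 + 23.60 + 83.48 = 129.50 million (those not working and not actively searching are outside the labor force — including those who want a job but have given up searching).
Civilian working-age population = 204.81 + 129.50 = 334.31 million.
Unemployment rate = 16.23 / 204.81 = 7.92%.
Labor force participation rate = 204.81 / 334.31 = 61.26%.

Unemployment rate ≈ 7.92%; labor force participation rate ≈ 61.26%.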